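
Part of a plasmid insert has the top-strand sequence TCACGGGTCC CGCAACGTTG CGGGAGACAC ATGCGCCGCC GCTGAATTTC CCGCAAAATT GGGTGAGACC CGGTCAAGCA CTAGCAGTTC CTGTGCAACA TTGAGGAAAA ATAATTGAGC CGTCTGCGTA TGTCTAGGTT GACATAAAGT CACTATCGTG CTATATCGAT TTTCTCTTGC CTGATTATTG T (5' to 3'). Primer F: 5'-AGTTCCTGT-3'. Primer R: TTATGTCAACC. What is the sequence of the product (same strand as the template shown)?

Forward primer AGTTCCTGT is found on the top strand at positions 86–94.
The reverse primer's reverse complement is GGTTGACATAA, which matches the template at positions 137–147.
The product is the template from position 86 through 147 (62 bp).

5'-AGTTCCTGTGCAACATTGAGGAAAAATAATTGAGCCGTCTGCGTATGTCTAGGTTGACATAA-3'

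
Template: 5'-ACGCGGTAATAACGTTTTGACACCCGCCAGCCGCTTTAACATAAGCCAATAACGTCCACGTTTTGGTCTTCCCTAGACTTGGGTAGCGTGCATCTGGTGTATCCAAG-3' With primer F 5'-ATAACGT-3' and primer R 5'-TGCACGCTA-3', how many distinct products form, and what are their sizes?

The forward primer ATAACGT matches the top strand at positions 9–15, 49–55.
The reverse primer's reverse complement is TAGCGTGCA, matching at positions 84–92.
Each forward site pairs with the reverse site to give a product ending at position 92: sizes 84, 44 bp.

Two products: 84 bp, 44 bp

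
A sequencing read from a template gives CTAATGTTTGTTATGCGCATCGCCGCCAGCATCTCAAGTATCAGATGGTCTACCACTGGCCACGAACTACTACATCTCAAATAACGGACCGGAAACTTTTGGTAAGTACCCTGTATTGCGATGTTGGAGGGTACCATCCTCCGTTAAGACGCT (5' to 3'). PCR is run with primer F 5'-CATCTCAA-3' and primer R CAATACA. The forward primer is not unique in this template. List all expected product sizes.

89 bp, 46 bp

The forward primer CATCTCAA matches the top strand at positions 30–37, 73–80.
The reverse primer's reverse complement is TGTATTG, matching at positions 112–118.
Each forward site pairs with the reverse site to give a product ending at position 118: sizes 89, 46 bp.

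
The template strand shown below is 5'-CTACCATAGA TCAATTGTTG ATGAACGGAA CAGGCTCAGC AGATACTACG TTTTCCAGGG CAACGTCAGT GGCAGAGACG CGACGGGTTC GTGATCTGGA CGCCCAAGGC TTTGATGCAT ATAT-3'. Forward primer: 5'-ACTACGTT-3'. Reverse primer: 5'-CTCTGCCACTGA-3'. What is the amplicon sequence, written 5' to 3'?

5'-ACTACGTTTTCCAGGGCAACGTCAGTGGCAGAG-3'

The forward primer matches the template at positions 45–52.
The reverse primer's reverse complement is TCAGTGGCAGAG, which matches the template at positions 66–77.
The product is the template from position 45 through 77 (33 bp).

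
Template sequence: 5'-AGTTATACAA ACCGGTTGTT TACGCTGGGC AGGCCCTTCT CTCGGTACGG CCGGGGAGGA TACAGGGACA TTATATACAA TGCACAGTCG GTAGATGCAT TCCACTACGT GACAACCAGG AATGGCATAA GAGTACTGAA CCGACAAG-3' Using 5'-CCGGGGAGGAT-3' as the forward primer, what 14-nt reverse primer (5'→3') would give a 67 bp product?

The forward primer binds at positions 51–61, so a 67 bp product ends at position 51 + 67 − 1 = 117.
The reverse primer anneals to the top strand over positions 104–117, i.e. to ACTACGTGACAACC.
Its sequence written 5'→3' is the reverse complement: GGTTGTCACGTAGT.

5'-GGTTGTCACGTAGT-3'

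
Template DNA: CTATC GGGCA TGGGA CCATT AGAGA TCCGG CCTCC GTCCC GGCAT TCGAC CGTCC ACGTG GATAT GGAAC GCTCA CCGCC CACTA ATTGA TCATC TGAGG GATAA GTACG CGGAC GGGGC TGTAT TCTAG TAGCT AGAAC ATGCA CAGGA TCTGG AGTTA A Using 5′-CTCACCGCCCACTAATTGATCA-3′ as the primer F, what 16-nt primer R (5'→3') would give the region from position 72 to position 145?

The product's 3' end on the top strand is position 145.
The reverse primer anneals to the top strand over positions 130–145, i.e. to GTAGCTAGAACATGCA.
Its sequence written 5'→3' is the reverse complement: TGCATGTTCTAGCTAC.

5'-TGCATGTTCTAGCTAC-3'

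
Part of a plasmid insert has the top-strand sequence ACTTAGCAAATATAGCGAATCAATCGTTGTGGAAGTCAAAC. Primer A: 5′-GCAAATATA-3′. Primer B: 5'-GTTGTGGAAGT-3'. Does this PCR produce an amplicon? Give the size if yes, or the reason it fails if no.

Primer A (GCAAATATA) matches the top strand at positions 6–14 (3' end points downstream).
Primer B (GTTGTGGAAGT) also matches the top strand directly, at positions 26–36 — its reverse complement ACTTCCACAAC is not present.
Both primers anneal to the bottom strand with 3' ends pointing the same way, so neither can prime synthesis back toward the other.

No product — both primers anneal to the same strand and extend in the same direction.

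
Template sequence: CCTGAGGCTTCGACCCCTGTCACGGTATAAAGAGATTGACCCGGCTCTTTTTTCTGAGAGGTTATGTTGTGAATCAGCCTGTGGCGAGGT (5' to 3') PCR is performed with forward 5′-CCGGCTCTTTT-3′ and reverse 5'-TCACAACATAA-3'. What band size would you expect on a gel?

Forward primer CCGGCTCTTTT is found on the top strand at positions 41–51.
The reverse primer's reverse complement is TTATGTTGTGA, which matches the template at positions 62–72.
Product length = (reverse-primer end) − (forward-primer start) + 1 = 72 − 41 + 1 = 32 bp.

32 bp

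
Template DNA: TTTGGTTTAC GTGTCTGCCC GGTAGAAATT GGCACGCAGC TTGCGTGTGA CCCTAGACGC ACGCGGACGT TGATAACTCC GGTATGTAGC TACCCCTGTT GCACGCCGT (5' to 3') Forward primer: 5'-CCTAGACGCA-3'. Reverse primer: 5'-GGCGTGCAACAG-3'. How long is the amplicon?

Forward primer CCTAGACGCA is found on the top strand at positions 52–61.
Taking the reverse complement of GGCGTGCAACAG gives CTGTTGCACGCC, found at positions 96–107 on the template; the primer anneals here to the top strand with its 3' end pointing upstream.
Amplicon spans positions 52–107: 56 bp.

56 bp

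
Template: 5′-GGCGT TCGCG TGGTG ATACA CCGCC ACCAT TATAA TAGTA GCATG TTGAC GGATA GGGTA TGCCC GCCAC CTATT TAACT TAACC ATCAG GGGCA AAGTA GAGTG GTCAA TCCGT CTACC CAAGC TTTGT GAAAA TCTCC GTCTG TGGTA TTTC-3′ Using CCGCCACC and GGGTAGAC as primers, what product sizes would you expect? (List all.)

The forward primer CCGCCACC matches the top strand at positions 21–28, 64–71.
The reverse primer's reverse complement is GTCTACCC, matching at positions 114–121.
Each forward site pairs with the reverse site to give a product ending at position 121: sizes 101, 58 bp.

101 bp, 58 bp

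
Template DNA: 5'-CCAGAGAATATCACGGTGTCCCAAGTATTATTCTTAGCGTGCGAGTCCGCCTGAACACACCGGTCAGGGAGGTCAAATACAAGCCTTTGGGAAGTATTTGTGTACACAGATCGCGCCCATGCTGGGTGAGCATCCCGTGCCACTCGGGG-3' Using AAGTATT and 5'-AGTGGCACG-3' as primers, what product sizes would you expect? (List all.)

122 bp, 53 bp

The forward primer AAGTATT matches the top strand at positions 23–29, 92–98.
The reverse primer's reverse complement is CGTGCCACT, matching at positions 136–144.
Each forward site pairs with the reverse site to give a product ending at position 144: sizes 122, 53 bp.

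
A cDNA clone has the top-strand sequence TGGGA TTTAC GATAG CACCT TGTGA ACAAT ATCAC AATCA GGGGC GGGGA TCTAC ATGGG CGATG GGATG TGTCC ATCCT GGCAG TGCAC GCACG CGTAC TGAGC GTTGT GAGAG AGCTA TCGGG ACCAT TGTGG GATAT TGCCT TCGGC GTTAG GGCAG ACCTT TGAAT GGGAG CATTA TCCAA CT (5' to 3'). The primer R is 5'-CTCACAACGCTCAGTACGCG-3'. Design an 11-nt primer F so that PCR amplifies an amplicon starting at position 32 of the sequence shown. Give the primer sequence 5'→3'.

5'-TCACAATCAGG-3'

The reverse primer's reverse complement CGCGTACTGAGCGTTGTGAG matches the template at positions 94–113; the product starts at position 32.
The forward primer is identical to the top strand over positions 32–42: TCACAATCAGG.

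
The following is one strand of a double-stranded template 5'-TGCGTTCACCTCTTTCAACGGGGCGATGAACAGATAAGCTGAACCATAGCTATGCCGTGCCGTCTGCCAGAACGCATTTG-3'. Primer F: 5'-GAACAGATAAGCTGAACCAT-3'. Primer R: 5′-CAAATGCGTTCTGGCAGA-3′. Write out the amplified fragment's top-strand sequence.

5'-GAACAGATAAGCTGAACCATAGCTATGCCGTGCCGTCTGCCAGAACGCATTTG-3'

Scanning the template, GAACAGATAAGCTGAACCAT occurs at positions 28–47; this primer anneals to the bottom strand there with its 3' end pointing downstream.
Reverse complement of the reverse primer: TCTGCCAGAACGCATTTG. This occurs on the top strand at positions 63–80.
The product is the template from position 28 through 80 (53 bp).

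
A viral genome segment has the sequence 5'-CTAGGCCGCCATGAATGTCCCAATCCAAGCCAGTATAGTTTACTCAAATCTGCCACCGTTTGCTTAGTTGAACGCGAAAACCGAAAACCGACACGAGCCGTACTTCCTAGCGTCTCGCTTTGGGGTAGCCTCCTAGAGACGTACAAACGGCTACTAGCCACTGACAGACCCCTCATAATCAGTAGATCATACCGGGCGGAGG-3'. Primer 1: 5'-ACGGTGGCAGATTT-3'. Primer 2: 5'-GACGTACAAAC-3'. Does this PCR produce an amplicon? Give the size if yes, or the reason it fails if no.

Primer 1 (ACGGTGGCAGATTT) has reverse complement AAATCTGCCACCGT, which matches the top strand at positions 46–59; primer 1 anneals to the top strand there with its 3' end pointing upstream toward position 46.
Primer 2 (GACGTACAAAC) matches the top strand directly at positions 138–148; it anneals to the bottom strand with its 3' end pointing downstream toward position 148.
The 3' ends diverge (primer 1 extends toward position 1, primer 2 toward position 202), so the primers never converge on a shared product.

No product — the primers' 3' ends point away from each other.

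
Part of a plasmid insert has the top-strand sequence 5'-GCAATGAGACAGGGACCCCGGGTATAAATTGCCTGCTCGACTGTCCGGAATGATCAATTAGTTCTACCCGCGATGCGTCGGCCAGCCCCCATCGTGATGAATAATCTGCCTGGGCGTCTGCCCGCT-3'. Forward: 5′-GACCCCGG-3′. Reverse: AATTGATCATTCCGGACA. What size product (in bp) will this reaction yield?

46 bp

The forward primer matches the template at positions 14–21.
Reverse complement of the reverse primer: TGTCCGGAATGATCAATT. This occurs on the top strand at positions 42–59.
Amplicon spans positions 14–59: 46 bp.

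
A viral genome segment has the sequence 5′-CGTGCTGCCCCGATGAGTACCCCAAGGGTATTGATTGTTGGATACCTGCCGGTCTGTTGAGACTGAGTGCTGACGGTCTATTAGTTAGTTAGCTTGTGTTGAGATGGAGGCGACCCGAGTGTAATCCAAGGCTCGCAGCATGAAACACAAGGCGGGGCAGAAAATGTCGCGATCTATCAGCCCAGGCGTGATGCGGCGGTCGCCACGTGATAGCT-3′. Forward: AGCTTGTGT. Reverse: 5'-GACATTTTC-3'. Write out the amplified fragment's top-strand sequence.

Scanning the template, AGCTTGTGT occurs at positions 91–99; this primer anneals to the bottom strand there with its 3' end pointing downstream.
The reverse primer's reverse complement is GAAAATGTC, which matches the template at positions 160–168.
The product is the template from position 91 through 168 (78 bp).

5'-AGCTTGTGTTGAGATGGAGGCGACCCGAGTGTAATCCAAGGCTCGCAGCATGAAACACAAGGCGGGGCAGAAAATGTC-3'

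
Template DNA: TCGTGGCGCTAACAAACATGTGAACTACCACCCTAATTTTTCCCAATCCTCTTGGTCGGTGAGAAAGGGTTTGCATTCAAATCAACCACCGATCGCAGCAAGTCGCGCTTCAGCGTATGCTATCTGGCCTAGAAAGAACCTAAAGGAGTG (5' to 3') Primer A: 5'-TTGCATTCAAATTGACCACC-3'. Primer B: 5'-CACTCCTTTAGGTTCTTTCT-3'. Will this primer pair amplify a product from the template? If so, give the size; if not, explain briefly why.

No product — primer A has no binding site in the template.

Primer A (TTGCATTCAAATTGACCACC) does not match the top strand, and its reverse complement GGTGGTCAATTTGAATGCAA does not match either.
With no annealing site for primer A, no amplification occurs.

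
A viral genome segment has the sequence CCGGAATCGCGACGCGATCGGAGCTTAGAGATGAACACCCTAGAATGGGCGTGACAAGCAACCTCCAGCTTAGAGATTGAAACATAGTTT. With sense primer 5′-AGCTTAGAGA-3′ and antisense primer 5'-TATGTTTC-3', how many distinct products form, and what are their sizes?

The forward primer AGCTTAGAGA matches the top strand at positions 22–31, 67–76.
The reverse primer's reverse complement is GAAACATA, matching at positions 79–86.
Each forward site pairs with the reverse site to give a product ending at position 86: sizes 65, 20 bp.

Two products: 65 bp, 20 bp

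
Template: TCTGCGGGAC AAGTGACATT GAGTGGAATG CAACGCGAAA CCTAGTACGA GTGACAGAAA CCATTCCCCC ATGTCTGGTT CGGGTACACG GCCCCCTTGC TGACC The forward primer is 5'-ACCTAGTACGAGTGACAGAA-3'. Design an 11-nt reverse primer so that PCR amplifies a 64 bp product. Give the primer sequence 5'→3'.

5'-TCAGCAAGGGG-3'

The forward primer binds at positions 40–59, so a 64 bp product ends at position 40 + 64 − 1 = 103.
The reverse primer anneals to the top strand over positions 93–103, i.e. to CCCCTTGCTGA.
Its sequence written 5'→3' is the reverse complement: TCAGCAAGGGG.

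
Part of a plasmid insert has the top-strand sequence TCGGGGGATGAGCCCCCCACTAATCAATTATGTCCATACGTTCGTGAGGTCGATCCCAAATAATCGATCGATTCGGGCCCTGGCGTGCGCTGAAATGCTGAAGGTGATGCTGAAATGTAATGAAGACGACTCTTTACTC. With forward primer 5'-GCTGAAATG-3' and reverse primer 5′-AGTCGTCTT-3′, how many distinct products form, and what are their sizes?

The forward primer GCTGAAATG matches the top strand at positions 89–97, 109–117.
The reverse primer's reverse complement is AAGACGACT, matching at positions 123–131.
Each forward site pairs with the reverse site to give a product ending at position 131: sizes 43, 23 bp.

Two products: 43 bp, 23 bp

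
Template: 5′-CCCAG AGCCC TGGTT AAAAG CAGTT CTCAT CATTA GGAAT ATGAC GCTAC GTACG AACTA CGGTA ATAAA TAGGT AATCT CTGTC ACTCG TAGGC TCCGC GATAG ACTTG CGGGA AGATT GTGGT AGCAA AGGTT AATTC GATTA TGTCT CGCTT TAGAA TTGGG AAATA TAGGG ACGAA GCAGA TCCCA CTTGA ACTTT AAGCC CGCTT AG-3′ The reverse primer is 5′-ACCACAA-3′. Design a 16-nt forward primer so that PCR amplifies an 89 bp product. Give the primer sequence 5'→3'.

5'-GAATATGACGCTACGT-3'

The reverse primer's reverse complement TTGTGGT matches the template at positions 119–125, so the product ends at position 125.
An 89 bp product then starts at position 125 − 89 + 1 = 37.
The forward primer is identical to the top strand there: GAATATGACGCTACGT.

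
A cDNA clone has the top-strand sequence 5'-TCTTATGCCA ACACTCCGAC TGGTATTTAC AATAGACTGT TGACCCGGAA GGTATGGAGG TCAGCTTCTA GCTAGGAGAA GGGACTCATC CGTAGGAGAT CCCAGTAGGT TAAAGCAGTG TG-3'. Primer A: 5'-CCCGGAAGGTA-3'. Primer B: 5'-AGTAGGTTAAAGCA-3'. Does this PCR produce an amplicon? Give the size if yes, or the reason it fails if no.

Primer A (CCCGGAAGGTA) matches the top strand at positions 44–54 (3' end points downstream).
Primer B (AGTAGGTTAAAGCA) also matches the top strand directly, at positions 104–117 — its reverse complement TGCTTTAACCTACT is not present.
Both primers anneal to the bottom strand with 3' ends pointing the same way, so neither can prime synthesis back toward the other.

No product — both primers anneal to the same strand and extend in the same direction.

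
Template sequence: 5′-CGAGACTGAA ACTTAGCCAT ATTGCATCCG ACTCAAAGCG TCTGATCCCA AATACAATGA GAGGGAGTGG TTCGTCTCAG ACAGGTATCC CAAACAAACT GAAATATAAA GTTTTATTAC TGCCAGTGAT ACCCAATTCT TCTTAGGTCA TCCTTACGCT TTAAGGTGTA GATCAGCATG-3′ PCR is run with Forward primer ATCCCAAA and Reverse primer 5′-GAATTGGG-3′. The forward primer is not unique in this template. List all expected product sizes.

The forward primer ATCCCAAA matches the top strand at positions 45–52, 87–94.
The reverse primer's reverse complement is CCCAATTC, matching at positions 132–139.
Each forward site pairs with the reverse site to give a product ending at position 139: sizes 95, 53 bp.

95 bp, 53 bp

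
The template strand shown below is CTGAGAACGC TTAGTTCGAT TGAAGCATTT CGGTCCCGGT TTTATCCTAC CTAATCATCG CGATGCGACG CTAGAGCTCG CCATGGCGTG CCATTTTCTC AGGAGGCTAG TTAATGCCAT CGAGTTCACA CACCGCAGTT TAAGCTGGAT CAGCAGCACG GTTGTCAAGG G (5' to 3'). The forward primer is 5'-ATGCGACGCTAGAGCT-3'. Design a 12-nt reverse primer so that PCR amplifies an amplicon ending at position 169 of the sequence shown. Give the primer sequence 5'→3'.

5'-CTTGACAACCGT-3'

The forward primer binds at positions 63–78; the product's 3' end on the top strand is position 169.
The reverse primer anneals to the top strand over positions 158–169, i.e. to ACGGTTGTCAAG.
Its sequence written 5'→3' is the reverse complement: CTTGACAACCGT.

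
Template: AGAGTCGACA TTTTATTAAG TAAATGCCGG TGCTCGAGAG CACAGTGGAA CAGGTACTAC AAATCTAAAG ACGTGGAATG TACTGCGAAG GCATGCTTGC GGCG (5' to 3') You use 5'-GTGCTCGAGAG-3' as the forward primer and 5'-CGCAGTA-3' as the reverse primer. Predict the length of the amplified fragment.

58 bp

The forward primer matches the template at positions 30–40.
The reverse primer's reverse complement is TACTGCG, which matches the template at positions 81–87.
Product length = (reverse-primer end) − (forward-primer start) + 1 = 87 − 30 + 1 = 58 bp.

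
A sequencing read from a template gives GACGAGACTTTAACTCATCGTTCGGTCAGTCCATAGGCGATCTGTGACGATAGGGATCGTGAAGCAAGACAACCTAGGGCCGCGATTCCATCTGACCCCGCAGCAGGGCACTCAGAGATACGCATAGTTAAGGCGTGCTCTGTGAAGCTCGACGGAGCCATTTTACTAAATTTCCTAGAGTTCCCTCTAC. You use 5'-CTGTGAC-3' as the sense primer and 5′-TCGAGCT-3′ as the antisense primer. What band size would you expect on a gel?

111 bp

Forward primer CTGTGAC is found on the top strand at positions 42–48.
Taking the reverse complement of TCGAGCT gives AGCTCGA, found at positions 146–152 on the template; the primer anneals here to the top strand with its 3' end pointing upstream.
Amplicon spans positions 42–152: 111 bp.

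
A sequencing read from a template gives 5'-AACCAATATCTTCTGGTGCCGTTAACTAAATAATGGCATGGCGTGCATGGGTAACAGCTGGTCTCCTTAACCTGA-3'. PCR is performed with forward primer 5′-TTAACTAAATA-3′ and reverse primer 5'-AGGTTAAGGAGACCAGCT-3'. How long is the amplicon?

52 bp

The forward primer matches the template at positions 22–32.
Reverse complement of the reverse primer: AGCTGGTCTCCTTAACCT. This occurs on the top strand at positions 56–73.
Amplicon spans positions 22–73: 52 bp.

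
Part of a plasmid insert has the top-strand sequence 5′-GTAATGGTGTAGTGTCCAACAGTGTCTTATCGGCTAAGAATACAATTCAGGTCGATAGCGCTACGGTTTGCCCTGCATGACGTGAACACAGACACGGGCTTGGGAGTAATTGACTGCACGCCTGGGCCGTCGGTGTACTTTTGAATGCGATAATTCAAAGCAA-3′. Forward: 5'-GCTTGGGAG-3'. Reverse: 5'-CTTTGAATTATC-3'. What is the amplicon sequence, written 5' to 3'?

The forward primer matches the template at positions 98–106.
The reverse primer's reverse complement is GATAATTCAAAG, which matches the template at positions 149–160.
The product is the template from position 98 through 160 (63 bp).

5'-GCTTGGGAGTAATTGACTGCACGCCTGGGCCGTCGGTGTACTTTTGAATGCGATAATTCAAAG-3'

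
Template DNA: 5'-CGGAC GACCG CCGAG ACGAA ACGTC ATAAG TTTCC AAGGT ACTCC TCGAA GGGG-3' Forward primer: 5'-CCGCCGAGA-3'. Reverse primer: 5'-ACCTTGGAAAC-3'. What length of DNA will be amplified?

33 bp

The forward primer matches the template at positions 8–16.
Taking the reverse complement of ACCTTGGAAAC gives GTTTCCAAGGT, found at positions 30–40 on the template; the primer anneals here to the top strand with its 3' end pointing upstream.
Product length = (reverse-primer end) − (forward-primer start) + 1 = 40 − 8 + 1 = 33 bp.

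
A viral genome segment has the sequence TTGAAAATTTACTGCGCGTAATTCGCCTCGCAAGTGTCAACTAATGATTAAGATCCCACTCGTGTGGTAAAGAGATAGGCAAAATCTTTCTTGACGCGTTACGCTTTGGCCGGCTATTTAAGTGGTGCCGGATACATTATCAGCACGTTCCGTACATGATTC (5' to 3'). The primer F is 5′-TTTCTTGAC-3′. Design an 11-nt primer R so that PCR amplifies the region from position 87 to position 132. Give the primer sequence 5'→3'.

5'-TCCGGCACCAC-3'

The product's 3' end on the top strand is position 132.
The reverse primer anneals to the top strand over positions 122–132, i.e. to GTGGTGCCGGA.
Its sequence written 5'→3' is the reverse complement: TCCGGCACCAC.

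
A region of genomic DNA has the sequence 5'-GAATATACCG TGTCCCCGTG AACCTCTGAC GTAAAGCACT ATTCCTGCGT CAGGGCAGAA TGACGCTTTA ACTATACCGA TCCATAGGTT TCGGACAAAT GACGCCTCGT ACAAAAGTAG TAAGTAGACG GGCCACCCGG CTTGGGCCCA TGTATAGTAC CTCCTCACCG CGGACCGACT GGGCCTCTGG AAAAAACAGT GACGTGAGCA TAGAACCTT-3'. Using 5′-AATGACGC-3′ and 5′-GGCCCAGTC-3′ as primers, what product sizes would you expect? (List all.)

127 bp, 88 bp

The forward primer AATGACGC matches the top strand at positions 59–66, 98–105.
The reverse primer's reverse complement is GACTGGGCC, matching at positions 177–185.
Each forward site pairs with the reverse site to give a product ending at position 185: sizes 127, 88 bp.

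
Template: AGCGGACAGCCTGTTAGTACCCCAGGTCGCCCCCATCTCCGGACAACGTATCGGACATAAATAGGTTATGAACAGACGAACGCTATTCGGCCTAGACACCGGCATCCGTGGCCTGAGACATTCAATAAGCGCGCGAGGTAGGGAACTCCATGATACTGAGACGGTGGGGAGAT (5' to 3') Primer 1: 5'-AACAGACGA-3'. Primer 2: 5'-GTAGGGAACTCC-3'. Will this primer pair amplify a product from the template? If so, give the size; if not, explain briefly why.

Primer 1 (AACAGACGA) matches the top strand at positions 71–79 (3' end points downstream).
Primer 2 (GTAGGGAACTCC) also matches the top strand directly, at positions 138–149 — its reverse complement GGAGTTCCCTAC is not present.
Both primers anneal to the bottom strand with 3' ends pointing the same way, so neither can prime synthesis back toward the other.

No product — both primers anneal to the same strand and extend in the same direction.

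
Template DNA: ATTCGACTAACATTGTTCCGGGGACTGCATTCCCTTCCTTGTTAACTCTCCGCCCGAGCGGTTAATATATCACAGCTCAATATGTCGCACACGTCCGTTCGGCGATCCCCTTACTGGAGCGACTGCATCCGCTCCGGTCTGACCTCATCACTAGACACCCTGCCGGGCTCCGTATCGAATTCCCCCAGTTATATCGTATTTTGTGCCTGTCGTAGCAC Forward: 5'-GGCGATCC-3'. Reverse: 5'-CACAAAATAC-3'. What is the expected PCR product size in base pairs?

Forward primer GGCGATCC is found on the top strand at positions 101–108.
Reverse complement of the reverse primer: GTATTTTGTG. This occurs on the top strand at positions 196–205.
The product runs from position 101 to position 205, so its length is 205 − 101 + 1 = 105 bp.

105 bp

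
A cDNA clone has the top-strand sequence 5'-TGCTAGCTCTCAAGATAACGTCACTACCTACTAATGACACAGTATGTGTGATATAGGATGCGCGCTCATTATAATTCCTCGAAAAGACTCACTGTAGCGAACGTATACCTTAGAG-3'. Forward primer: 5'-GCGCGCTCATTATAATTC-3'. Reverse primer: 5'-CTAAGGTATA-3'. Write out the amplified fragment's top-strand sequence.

Scanning the template, GCGCGCTCATTATAATTC occurs at positions 60–77; this primer anneals to the bottom strand there with its 3' end pointing downstream.
Taking the reverse complement of CTAAGGTATA gives TATACCTTAG, found at positions 104–113 on the template; the primer anneals here to the top strand with its 3' end pointing upstream.
The product is the template from position 60 through 113 (54 bp).

5'-GCGCGCTCATTATAATTCCTCGAAAAGACTCACTGTAGCGAACGTATACCTTAG-3'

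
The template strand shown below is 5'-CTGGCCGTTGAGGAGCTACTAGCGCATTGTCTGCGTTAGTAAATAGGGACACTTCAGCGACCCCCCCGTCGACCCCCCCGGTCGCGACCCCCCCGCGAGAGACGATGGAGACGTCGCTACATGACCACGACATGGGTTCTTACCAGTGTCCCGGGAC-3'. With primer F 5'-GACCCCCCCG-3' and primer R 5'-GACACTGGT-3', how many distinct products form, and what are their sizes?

The forward primer GACCCCCCCG matches the top strand at positions 59–68, 71–80, 86–95.
The reverse primer's reverse complement is ACCAGTGTC, matching at positions 142–150.
Each forward site pairs with the reverse site to give a product ending at position 150: sizes 92, 80, 65 bp.

Three products: 92 bp, 80 bp, 65 bp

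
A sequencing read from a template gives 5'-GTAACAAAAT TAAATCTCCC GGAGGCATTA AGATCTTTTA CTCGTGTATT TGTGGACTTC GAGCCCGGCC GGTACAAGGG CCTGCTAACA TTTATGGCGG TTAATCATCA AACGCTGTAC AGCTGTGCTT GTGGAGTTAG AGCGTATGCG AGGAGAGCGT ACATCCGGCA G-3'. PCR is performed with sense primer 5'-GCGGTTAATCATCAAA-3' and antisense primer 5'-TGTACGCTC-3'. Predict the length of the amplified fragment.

Scanning the template, GCGGTTAATCATCAAA occurs at positions 97–112; this primer anneals to the bottom strand there with its 3' end pointing downstream.
The reverse primer's reverse complement is GAGCGTACA, which matches the template at positions 155–163.
Product length = (reverse-primer end) − (forward-primer start) + 1 = 163 − 97 + 1 = 67 bp.

67 bp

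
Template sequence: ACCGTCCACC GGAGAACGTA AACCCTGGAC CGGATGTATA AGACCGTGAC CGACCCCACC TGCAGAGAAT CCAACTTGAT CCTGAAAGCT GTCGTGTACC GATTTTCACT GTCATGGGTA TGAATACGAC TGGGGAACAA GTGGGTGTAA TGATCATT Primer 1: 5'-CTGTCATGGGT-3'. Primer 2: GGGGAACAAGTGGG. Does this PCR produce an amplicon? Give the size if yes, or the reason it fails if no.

No product — both primers anneal to the same strand and extend in the same direction.

Primer 1 (CTGTCATGGGT) matches the top strand at positions 109–119 (3' end points downstream).
Primer 2 (GGGGAACAAGTGGG) also matches the top strand directly, at positions 132–145 — its reverse complement CCCACTTGTTCCCC is not present.
Both primers anneal to the bottom strand with 3' ends pointing the same way, so neither can prime synthesis back toward the other.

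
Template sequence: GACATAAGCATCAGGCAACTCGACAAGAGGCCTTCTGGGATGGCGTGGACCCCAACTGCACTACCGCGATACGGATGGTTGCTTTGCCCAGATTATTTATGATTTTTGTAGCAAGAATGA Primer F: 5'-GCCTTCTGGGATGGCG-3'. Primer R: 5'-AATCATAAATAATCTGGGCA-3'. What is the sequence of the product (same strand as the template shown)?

The forward primer matches the template at positions 30–45.
Reverse complement of the reverse primer: TGCCCAGATTATTTATGATT. This occurs on the top strand at positions 85–104.
The product is the template from position 30 through 104 (75 bp).

5'-GCCTTCTGGGATGGCGTGGACCCCAACTGCACTACCGCGATACGGATGGTTGCTTTGCCCAGATTATTTATGATT-3'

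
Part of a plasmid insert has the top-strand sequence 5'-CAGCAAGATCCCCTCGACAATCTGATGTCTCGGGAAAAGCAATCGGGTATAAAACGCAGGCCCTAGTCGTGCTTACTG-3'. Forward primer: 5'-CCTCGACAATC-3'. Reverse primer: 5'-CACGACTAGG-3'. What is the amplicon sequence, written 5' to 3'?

Scanning the template, CCTCGACAATC occurs at positions 12–22; this primer anneals to the bottom strand there with its 3' end pointing downstream.
Reverse complement of the reverse primer: CCTAGTCGTG. This occurs on the top strand at positions 62–71.
The product is the template from position 12 through 71 (60 bp).

5'-CCTCGACAATCTGATGTCTCGGGAAAAGCAATCGGGTATAAAACGCAGGCCCTAGTCGTG-3'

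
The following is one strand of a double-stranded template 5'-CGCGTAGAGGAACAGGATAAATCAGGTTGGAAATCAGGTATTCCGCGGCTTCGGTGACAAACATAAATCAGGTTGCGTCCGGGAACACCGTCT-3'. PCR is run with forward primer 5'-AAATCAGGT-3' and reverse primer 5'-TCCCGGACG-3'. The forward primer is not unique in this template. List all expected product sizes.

66 bp, 54 bp, 20 bp

The forward primer AAATCAGGT matches the top strand at positions 19–27, 31–39, 65–73.
The reverse primer's reverse complement is CGTCCGGGA, matching at positions 76–84.
Each forward site pairs with the reverse site to give a product ending at position 84: sizes 66, 54, 20 bp.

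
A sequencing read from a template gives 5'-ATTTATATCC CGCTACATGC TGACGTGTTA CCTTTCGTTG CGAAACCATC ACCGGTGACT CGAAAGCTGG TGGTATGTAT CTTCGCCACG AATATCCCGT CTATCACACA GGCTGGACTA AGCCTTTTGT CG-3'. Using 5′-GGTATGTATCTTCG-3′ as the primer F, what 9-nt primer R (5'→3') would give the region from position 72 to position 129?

5'-CAAAAGGCT-3'

The product's 3' end on the top strand is position 129.
The reverse primer anneals to the top strand over positions 121–129, i.e. to AGCCTTTTG.
Its sequence written 5'→3' is the reverse complement: CAAAAGGCT.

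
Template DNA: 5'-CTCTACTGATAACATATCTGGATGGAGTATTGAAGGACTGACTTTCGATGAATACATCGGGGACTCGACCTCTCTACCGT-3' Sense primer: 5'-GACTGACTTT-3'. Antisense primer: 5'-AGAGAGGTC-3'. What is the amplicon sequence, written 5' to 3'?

The forward primer matches the template at positions 36–45.
Taking the reverse complement of AGAGAGGTC gives GACCTCTCT, found at positions 67–75 on the template; the primer anneals here to the top strand with its 3' end pointing upstream.
The product is the template from position 36 through 75 (40 bp).

5'-GACTGACTTTCGATGAATACATCGGGGACTCGACCTCTCT-3'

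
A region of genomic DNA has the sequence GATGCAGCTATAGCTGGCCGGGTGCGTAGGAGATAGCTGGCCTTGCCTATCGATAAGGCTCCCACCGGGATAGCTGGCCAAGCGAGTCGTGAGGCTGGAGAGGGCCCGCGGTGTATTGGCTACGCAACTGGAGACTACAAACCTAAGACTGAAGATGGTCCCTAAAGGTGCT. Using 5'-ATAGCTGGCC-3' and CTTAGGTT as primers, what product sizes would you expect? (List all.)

The forward primer ATAGCTGGCC matches the top strand at positions 10–19, 33–42, 70–79.
The reverse primer's reverse complement is AACCTAAG, matching at positions 140–147.
Each forward site pairs with the reverse site to give a product ending at position 147: sizes 138, 115, 78 bp.

138 bp, 115 bp, 78 bp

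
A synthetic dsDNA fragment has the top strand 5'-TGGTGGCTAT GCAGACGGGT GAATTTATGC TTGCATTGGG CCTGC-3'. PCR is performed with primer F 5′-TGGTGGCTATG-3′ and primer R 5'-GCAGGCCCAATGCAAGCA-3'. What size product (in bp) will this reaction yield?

Scanning the template, TGGTGGCTATG occurs at positions 1–11; this primer anneals to the bottom strand there with its 3' end pointing downstream.
The reverse primer's reverse complement is TGCTTGCATTGGGCCTGC, which matches the template at positions 28–45.
Product length = (reverse-primer end) − (forward-primer start) + 1 = 45 − 1 + 1 = 45 bp.

45 bp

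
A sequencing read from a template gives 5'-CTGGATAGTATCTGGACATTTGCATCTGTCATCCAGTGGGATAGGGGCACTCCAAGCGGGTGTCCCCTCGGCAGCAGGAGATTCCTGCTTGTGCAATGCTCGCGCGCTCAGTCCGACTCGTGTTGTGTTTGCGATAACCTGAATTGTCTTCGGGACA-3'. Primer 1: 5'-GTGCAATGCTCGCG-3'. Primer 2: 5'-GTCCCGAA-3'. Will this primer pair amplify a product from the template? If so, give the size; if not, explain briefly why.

Primer 1 (GTGCAATGCTCGCG) matches the top strand at positions 91–104; it acts as a forward primer.
Primer 2's reverse complement is TTCGGGAC, matching the top strand at positions 149–156; it acts as a reverse primer.
The 3' ends face each other across positions 91–156, giving a 66 bp product.

Yes — a 66 bp product.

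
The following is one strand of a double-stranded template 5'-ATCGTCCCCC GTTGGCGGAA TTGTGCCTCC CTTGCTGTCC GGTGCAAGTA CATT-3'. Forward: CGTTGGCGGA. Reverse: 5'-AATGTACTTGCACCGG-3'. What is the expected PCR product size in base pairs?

45 bp

Forward primer CGTTGGCGGA is found on the top strand at positions 10–19.
The reverse primer's reverse complement is CCGGTGCAAGTACATT, which matches the template at positions 39–54.
Product length = (reverse-primer end) − (forward-primer start) + 1 = 54 − 10 + 1 = 45 bp.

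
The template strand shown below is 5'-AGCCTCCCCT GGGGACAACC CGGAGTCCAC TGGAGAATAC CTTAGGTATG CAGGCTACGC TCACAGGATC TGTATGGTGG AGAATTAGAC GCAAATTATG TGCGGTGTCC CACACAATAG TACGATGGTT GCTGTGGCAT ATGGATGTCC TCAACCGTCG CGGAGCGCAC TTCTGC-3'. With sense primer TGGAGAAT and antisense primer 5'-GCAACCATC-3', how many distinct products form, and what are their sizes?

Two products: 102 bp, 55 bp

The forward primer TGGAGAAT matches the top strand at positions 31–38, 78–85.
The reverse primer's reverse complement is GATGGTTGC, matching at positions 124–132.
Each forward site pairs with the reverse site to give a product ending at position 132: sizes 102, 55 bp.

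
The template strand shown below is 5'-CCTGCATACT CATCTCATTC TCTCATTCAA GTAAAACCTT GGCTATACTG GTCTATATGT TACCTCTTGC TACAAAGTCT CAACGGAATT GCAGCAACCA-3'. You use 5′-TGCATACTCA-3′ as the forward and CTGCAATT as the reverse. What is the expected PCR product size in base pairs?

92 bp

Forward primer TGCATACTCA is found on the top strand at positions 3–12.
Taking the reverse complement of CTGCAATT gives AATTGCAG, found at positions 87–94 on the template; the primer anneals here to the top strand with its 3' end pointing upstream.
Amplicon spans positions 3–94: 92 bp.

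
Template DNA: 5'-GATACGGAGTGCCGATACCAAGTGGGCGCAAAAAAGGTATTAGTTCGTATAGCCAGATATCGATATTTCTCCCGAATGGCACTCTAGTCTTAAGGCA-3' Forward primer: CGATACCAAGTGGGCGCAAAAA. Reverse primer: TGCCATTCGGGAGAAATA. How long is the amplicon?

69 bp

The forward primer matches the template at positions 13–34.
Reverse complement of the reverse primer: TATTTCTCCCGAATGGCA. This occurs on the top strand at positions 64–81.
The product runs from position 13 to position 81, so its length is 81 − 13 + 1 = 69 bp.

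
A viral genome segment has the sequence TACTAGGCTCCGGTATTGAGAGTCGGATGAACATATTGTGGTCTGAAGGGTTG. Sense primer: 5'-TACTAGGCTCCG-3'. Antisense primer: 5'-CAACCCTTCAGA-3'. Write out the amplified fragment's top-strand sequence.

Forward primer TACTAGGCTCCG is found on the top strand at positions 1–12.
Taking the reverse complement of CAACCCTTCAGA gives TCTGAAGGGTTG, found at positions 42–53 on the template; the primer anneals here to the top strand with its 3' end pointing upstream.
The product is the template from position 1 through 53 (53 bp).

5'-TACTAGGCTCCGGTATTGAGAGTCGGATGAACATATTGTGGTCTGAAGGGTTG-3'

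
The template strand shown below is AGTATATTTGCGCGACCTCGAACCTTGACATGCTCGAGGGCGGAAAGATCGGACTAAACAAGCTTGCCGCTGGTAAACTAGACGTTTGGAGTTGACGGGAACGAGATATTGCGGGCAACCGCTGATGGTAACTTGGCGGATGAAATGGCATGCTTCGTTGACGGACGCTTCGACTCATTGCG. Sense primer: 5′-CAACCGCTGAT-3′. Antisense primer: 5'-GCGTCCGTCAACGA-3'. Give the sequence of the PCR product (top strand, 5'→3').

5'-CAACCGCTGATGGTAACTTGGCGGATGAAATGGCATGCTTCGTTGACGGACGC-3'

Forward primer CAACCGCTGAT is found on the top strand at positions 116–126.
Taking the reverse complement of GCGTCCGTCAACGA gives TCGTTGACGGACGC, found at positions 155–168 on the template; the primer anneals here to the top strand with its 3' end pointing upstream.
The product is the template from position 116 through 168 (53 bp).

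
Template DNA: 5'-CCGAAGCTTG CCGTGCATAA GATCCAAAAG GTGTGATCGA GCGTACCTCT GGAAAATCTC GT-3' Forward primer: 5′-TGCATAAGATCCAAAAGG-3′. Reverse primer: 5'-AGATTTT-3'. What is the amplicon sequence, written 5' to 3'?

Scanning the template, TGCATAAGATCCAAAAGG occurs at positions 14–31; this primer anneals to the bottom strand there with its 3' end pointing downstream.
Taking the reverse complement of AGATTTT gives AAAATCT, found at positions 53–59 on the template; the primer anneals here to the top strand with its 3' end pointing upstream.
The product is the template from position 14 through 59 (46 bp).

5'-TGCATAAGATCCAAAAGGTGTGATCGAGCGTACCTCTGGAAAATCT-3'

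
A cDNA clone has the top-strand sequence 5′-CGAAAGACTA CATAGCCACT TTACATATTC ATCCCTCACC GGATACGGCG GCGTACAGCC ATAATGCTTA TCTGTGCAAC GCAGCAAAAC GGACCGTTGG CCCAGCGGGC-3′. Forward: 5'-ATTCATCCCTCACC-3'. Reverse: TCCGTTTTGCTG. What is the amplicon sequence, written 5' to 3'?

5'-ATTCATCCCTCACCGGATACGGCGGCGTACAGCCATAATGCTTATCTGTGCAACGCAGCAAAACGGA-3'

The forward primer matches the template at positions 27–40.
The reverse primer's reverse complement is CAGCAAAACGGA, which matches the template at positions 82–93.
The product is the template from position 27 through 93 (67 bp).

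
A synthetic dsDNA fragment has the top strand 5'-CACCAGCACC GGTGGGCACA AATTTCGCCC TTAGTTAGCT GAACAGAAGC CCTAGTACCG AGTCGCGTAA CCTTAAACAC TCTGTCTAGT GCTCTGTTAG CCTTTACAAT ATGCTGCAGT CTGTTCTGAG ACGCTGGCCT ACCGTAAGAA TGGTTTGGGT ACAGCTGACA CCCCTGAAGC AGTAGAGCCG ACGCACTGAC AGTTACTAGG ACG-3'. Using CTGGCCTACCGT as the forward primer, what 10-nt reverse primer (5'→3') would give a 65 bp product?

The forward primer binds at positions 134–145, so a 65 bp product ends at position 134 + 65 − 1 = 198.
The reverse primer anneals to the top strand over positions 189–198, i.e. to CGACGCACTG.
Its sequence written 5'→3' is the reverse complement: CAGTGCGTCG.

5'-CAGTGCGTCG-3'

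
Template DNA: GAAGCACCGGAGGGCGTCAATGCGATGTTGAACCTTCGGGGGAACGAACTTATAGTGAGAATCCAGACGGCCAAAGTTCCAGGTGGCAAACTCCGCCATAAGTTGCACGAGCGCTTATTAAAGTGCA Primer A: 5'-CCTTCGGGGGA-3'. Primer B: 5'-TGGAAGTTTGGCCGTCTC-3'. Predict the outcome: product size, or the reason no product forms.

Primer B (TGGAAGTTTGGCCGTCTC) does not match the top strand, and its reverse complement GAGACGGCCAAACTTCCA does not match either.
With no annealing site for primer B, no amplification occurs.

No product — primer B has no binding site in the template.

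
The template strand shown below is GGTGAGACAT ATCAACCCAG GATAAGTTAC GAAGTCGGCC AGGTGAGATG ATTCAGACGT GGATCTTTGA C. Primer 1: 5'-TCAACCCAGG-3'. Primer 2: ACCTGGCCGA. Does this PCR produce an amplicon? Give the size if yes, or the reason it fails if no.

Primer 1 (TCAACCCAGG) matches the top strand at positions 12–21; it acts as a forward primer.
Primer 2's reverse complement is TCGGCCAGGT, matching the top strand at positions 35–44; it acts as a reverse primer.
The 3' ends face each other across positions 12–44, giving a 33 bp product.

Yes — a 33 bp product.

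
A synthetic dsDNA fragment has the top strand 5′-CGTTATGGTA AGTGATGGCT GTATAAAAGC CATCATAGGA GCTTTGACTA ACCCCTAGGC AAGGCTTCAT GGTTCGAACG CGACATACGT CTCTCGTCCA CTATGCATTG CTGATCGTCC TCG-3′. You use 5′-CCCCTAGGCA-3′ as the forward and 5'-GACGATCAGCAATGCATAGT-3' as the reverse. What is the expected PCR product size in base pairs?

68 bp

Scanning the template, CCCCTAGGCA occurs at positions 52–61; this primer anneals to the bottom strand there with its 3' end pointing downstream.
Reverse complement of the reverse primer: ACTATGCATTGCTGATCGTC. This occurs on the top strand at positions 100–119.
Amplicon spans positions 52–119: 68 bp.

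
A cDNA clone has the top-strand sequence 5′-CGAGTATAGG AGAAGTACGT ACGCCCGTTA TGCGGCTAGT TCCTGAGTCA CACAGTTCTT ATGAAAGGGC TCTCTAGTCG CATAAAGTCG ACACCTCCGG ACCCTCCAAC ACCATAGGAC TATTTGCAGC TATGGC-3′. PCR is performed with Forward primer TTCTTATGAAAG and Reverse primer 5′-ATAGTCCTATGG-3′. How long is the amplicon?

68 bp

The forward primer matches the template at positions 56–67.
Taking the reverse complement of ATAGTCCTATGG gives CCATAGGACTAT, found at positions 112–123 on the template; the primer anneals here to the top strand with its 3' end pointing upstream.
Product length = (reverse-primer end) − (forward-primer start) + 1 = 123 − 56 + 1 = 68 bp.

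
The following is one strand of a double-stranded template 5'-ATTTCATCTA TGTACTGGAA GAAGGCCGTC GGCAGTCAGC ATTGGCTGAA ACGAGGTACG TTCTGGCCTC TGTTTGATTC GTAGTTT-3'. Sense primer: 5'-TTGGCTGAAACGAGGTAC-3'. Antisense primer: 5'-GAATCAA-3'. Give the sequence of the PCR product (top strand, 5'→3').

5'-TTGGCTGAAACGAGGTACGTTCTGGCCTCTGTTTGATTC-3'

Scanning the template, TTGGCTGAAACGAGGTAC occurs at positions 42–59; this primer anneals to the bottom strand there with its 3' end pointing downstream.
Reverse complement of the reverse primer: TTGATTC. This occurs on the top strand at positions 74–80.
The product is the template from position 42 through 80 (39 bp).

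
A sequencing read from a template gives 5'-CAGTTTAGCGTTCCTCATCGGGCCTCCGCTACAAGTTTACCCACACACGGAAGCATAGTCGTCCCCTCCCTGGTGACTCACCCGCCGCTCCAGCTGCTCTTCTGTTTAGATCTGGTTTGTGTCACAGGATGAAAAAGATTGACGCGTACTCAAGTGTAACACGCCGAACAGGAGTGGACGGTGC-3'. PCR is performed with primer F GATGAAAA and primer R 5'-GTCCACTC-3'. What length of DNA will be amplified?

Forward primer GATGAAAA is found on the top strand at positions 128–135.
Reverse complement of the reverse primer: GAGTGGAC. This occurs on the top strand at positions 172–179.
Product length = (reverse-primer end) − (forward-primer start) + 1 = 179 − 128 + 1 = 52 bp.

52 bp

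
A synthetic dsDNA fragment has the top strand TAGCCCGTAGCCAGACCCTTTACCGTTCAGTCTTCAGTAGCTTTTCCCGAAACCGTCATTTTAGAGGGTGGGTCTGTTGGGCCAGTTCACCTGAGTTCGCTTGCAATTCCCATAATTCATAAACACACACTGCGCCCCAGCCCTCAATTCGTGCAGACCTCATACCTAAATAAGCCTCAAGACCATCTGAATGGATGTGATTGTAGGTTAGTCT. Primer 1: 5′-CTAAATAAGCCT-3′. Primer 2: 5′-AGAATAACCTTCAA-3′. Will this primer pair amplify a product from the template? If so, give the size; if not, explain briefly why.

Primer 2 (AGAATAACCTTCAA) does not match the top strand, and its reverse complement TTGAAGGTTATTCT does not match either.
With no annealing site for primer 2, no amplification occurs.

No product — primer 2 has no binding site in the template.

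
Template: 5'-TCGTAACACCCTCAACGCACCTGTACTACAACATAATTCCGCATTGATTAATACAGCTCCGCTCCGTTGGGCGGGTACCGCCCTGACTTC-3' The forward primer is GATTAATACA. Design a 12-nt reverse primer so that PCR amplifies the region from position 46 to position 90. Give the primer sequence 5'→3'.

5'-GAAGTCAGGGCG-3'

The product's 3' end on the top strand is position 90.
The reverse primer anneals to the top strand over positions 79–90, i.e. to CGCCCTGACTTC.
Its sequence written 5'→3' is the reverse complement: GAAGTCAGGGCG.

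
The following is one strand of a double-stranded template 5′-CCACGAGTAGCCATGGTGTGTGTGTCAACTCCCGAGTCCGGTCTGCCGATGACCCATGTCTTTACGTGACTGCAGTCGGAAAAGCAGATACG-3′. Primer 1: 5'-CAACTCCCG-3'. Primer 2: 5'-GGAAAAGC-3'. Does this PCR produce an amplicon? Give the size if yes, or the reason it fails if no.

No product — both primers anneal to the same strand and extend in the same direction.

Primer 1 (CAACTCCCG) matches the top strand at positions 26–34 (3' end points downstream).
Primer 2 (GGAAAAGC) also matches the top strand directly, at positions 78–85 — its reverse complement GCTTTTCC is not present.
Both primers anneal to the bottom strand with 3' ends pointing the same way, so neither can prime synthesis back toward the other.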